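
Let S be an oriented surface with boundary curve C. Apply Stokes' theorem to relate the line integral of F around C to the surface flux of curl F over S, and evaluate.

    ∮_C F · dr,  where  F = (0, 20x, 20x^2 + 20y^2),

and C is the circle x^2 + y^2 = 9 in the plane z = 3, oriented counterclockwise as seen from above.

Let S be the flat disk x^2 + y^2 ≤ 9 in the plane z = 3, with upward unit normal n̂ = ẑ. By Stokes' theorem,

    ∮_C F · dr = ∬_S (∇ × F) · n̂ dS = ∬_D (curl F)_z dA,

where D is the disk x^2 + y^2 ≤ 9.

Compute the curl of F = (0, 20x, 20x^2 + 20y^2):
    (∇ × F)_x = ∂F_z/∂y - ∂F_y/∂z = 40y,
    (∇ × F)_y = ∂F_x/∂z - ∂F_z/∂x = -40x,
    (∇ × F)_z = ∂F_y/∂x - ∂F_x/∂y = 20.

On z = 3, (curl F)_z = 20.

Convert to polar (x = r cos θ, y = r sin θ, dA = r dr dθ); the integrand becomes 20, so

    ∬_D (curl F)_z dA = ∫_0^{2π} ∫_0^{3} (20) · r dr dθ.

Inner (r from 0 to 3): 90.
Outer (θ from 0 to 2π): 180π.

Therefore ∮_C F · dr = 180π.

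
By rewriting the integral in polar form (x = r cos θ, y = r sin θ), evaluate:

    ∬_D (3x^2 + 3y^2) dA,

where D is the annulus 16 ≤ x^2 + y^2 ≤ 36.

The region D is 4 ≤ r ≤ 6, 0 ≤ θ ≤ 2π in polar coordinates, where x = r cos(θ), y = r sin(θ), and dA = r dr dθ.

Under the substitution, the integrand becomes 3r^2, so

    ∬_D (3x^2 + 3y^2) dA = ∫_{0}^{2π} ∫_{4}^{6} (3r^2) · r dr dθ.

Inner integral (in r): ∫_{4}^{6} (3r^2) · r dr = 780.

Outer integral (in θ): ∫_{0}^{2π} (780) dθ = 1560π.

Therefore ∬_D (3x^2 + 3y^2) dA = 1560π.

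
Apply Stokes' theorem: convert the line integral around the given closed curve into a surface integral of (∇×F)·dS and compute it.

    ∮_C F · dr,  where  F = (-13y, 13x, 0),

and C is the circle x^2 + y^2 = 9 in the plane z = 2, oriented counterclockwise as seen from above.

Let S be the flat disk x^2 + y^2 ≤ 9 in the plane z = 2, with upward unit normal n̂ = ẑ. By Stokes' theorem,

    ∮_C F · dr = ∬_S (∇ × F) · n̂ dS = ∬_D (curl F)_z dA,

where D is the disk x^2 + y^2 ≤ 9.

Compute the curl of F = (-13y, 13x, 0):
    (∇ × F)_x = ∂F_z/∂y - ∂F_y/∂z = 0,
    (∇ × F)_y = ∂F_x/∂z - ∂F_z/∂x = 0,
    (∇ × F)_z = ∂F_y/∂x - ∂F_x/∂y = 26.

On z = 2, (curl F)_z = 26.

Convert to polar (x = r cos θ, y = r sin θ, dA = r dr dθ); the integrand becomes 26, so

    ∬_D (curl F)_z dA = ∫_0^{2π} ∫_0^{3} (26) · r dr dθ.

Inner (r from 0 to 3): 117.
Outer (θ from 0 to 2π): 234π.

Therefore ∮_C F · dr = 234π.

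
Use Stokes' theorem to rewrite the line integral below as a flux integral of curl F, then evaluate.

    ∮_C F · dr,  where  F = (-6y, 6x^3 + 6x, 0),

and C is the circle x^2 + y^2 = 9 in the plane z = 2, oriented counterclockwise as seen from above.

Let S be the flat disk x^2 + y^2 ≤ 9 in the plane z = 2, with upward unit normal n̂ = ẑ. By Stokes' theorem,

    ∮_C F · dr = ∬_S (∇ × F) · n̂ dS = ∬_D (curl F)_z dA,

where D is the disk x^2 + y^2 ≤ 9.

Compute the curl of F = (-6y, 6x^3 + 6x, 0):
    (∇ × F)_x = ∂F_z/∂y - ∂F_y/∂z = 0,
    (∇ × F)_y = ∂F_x/∂z - ∂F_z/∂x = 0,
    (∇ × F)_z = ∂F_y/∂x - ∂F_x/∂y = 18x^2 + 12.

On z = 2, (curl F)_z = 18x^2 + 12.

Convert to polar (x = r cos θ, y = r sin θ, dA = r dr dθ); the integrand becomes 18r^2cos(θ)^2 + 12, so

    ∬_D (curl F)_z dA = ∫_0^{2π} ∫_0^{3} (18r^2cos(θ)^2 + 12) · r dr dθ.

Inner (r from 0 to 3): 729cos(θ)^2/2 + 54.
Outer (θ from 0 to 2π): 945π/2.

Therefore ∮_C F · dr = 945π/2.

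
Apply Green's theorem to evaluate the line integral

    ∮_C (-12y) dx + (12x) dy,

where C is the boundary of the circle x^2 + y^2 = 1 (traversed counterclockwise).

Green's theorem converts the closed line integral into a double integral over the enclosed region D:

    ∮_C P dx + Q dy = ∬_D (∂Q/∂x - ∂P/∂y) dA.

Here P = -12y, Q = 12x, so

    ∂Q/∂x = 12,    ∂P/∂y = -12,
    ∂Q/∂x - ∂P/∂y = 24.

D is the region x^2 + y^2 ≤ 1. Evaluating the double integral:

In polar coordinates (x = r cos θ, y = r sin θ, dA = r dr dθ) the integrand becomes 24, so

    ∬_D (24) dA = ∫_0^{2π} ∫_0^{1} (24) · r dr dθ.

Inner (r from 0 to 1): 12.
Outer (θ from 0 to 2π): 24π.

Therefore ∮_C P dx + Q dy = 24π.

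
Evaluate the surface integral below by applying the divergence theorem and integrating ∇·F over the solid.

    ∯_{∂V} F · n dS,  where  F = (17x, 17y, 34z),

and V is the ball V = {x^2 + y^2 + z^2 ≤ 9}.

By the divergence theorem,

    ∯_{∂V} F · n dS = ∭_V (∇ · F) dV.

Compute the divergence:
    ∇ · F = ∂F_x/∂x + ∂F_y/∂y + ∂F_z/∂z = 17 + 17 + 34 = 68.

In spherical coordinates, x = ρ sin(φ) cos(θ), y = ρ sin(φ) sin(θ), z = ρ cos(φ), dV = ρ^2 sin(φ) dρ dφ dθ, with 0 ≤ ρ ≤ 3, 0 ≤ φ ≤ π, 0 ≤ θ ≤ 2π.

The integrand, after substitution and multiplying by the volume element, becomes (68) · ρ^2 sin(φ), so

    ∭_V (∇·F) dV = ∫_0^{2π} ∫_0^{π} ∫_0^{3} (68) · ρ^2 sin(φ) dρ dφ dθ.

Inner (ρ from 0 to 3): 612sin(φ).
Middle (φ from 0 to π): 1224.
Outer (θ from 0 to 2π): 2448π.

Therefore ∯_{∂V} F · n dS = 2448π.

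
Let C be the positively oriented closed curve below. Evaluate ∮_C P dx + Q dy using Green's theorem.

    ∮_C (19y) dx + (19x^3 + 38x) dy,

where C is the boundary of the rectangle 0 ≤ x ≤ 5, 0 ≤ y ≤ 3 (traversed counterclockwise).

Green's theorem converts the closed line integral into a double integral over the enclosed region D:

    ∮_C P dx + Q dy = ∬_D (∂Q/∂x - ∂P/∂y) dA.

Here P = 19y, Q = 19x^3 + 38x, so

    ∂Q/∂x = 57x^2 + 38,    ∂P/∂y = 19,
    ∂Q/∂x - ∂P/∂y = 57x^2 + 19.

D is the region 0 ≤ x ≤ 5, 0 ≤ y ≤ 3. Evaluating the double integral:

    ∬_D (57x^2 + 19) dA = ∫_0^{5} ∫_0^{3} (57x^2 + 19) dy dx.

Inner (y from 0 to 3): 171x^2 + 57.
Outer (x from 0 to 5): 7410.

Therefore ∮_C P dx + Q dy = 7410.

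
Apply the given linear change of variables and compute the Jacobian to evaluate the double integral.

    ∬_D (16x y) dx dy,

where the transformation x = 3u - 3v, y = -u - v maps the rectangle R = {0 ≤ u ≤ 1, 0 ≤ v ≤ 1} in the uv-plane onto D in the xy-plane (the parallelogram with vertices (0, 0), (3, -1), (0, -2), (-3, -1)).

Compute the Jacobian determinant of (x, y) with respect to (u, v):

    ∂(x,y)/∂(u,v) = | 3  -3 | = (3)(-1) - (-3)(-1) = -6.
                   | -1  -1 |

Its absolute value is |J| = 6 (the area scaling factor).

Substituting x = 3u - 3v, y = -u - v into the integrand,

    16x y → -48u^2 + 48v^2,

so the integral becomes

    ∬_R (-48u^2 + 48v^2) · |J| du dv = ∫_0^1 ∫_0^1 (-288u^2 + 288v^2) dv du.

Inner (v): 96 - 288u^2.
Outer (u): 0.

Therefore ∬_D (16x y) dx dy = 0.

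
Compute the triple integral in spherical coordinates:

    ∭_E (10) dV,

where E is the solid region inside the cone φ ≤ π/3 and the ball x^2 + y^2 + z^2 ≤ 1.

In spherical coordinates, x = ρ sin(φ) cos(θ), y = ρ sin(φ) sin(θ), z = ρ cos(φ), and dV = ρ^2 sin(φ) dρ dφ dθ.

The integrand becomes 10, so

    ∭_E (10) dV = ∫_{0}^{2π} ∫_{0}^{π/3} ∫_{0}^{1} (10) · ρ^2 sin(φ) dρ dφ dθ.

Inner (ρ): 10sin(φ)/3.
Middle (φ): 5/3.
Outer (θ): 10π/3.

Therefore the triple integral equals 10π/3.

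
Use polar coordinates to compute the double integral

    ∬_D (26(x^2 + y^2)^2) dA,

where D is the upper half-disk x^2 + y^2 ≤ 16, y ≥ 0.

The region D is 0 ≤ r ≤ 4, 0 ≤ θ ≤ π in polar coordinates, where x = r cos(θ), y = r sin(θ), and dA = r dr dθ.

Under the substitution, the integrand becomes 26r^4, so

    ∬_D (26(x^2 + y^2)^2) dA = ∫_{0}^{π} ∫_{0}^{4} (26r^4) · r dr dθ.

Inner integral (in r): ∫_{0}^{4} (26r^4) · r dr = 53248/3.

Outer integral (in θ): ∫_{0}^{π} (53248/3) dθ = 53248π/3.

Therefore ∬_D (26(x^2 + y^2)^2) dA = 53248π/3.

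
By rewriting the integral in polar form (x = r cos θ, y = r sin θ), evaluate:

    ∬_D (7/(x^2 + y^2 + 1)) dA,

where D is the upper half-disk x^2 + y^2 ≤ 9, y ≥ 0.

The region D is 0 ≤ r ≤ 3, 0 ≤ θ ≤ π in polar coordinates, where x = r cos(θ), y = r sin(θ), and dA = r dr dθ.

Under the substitution, the integrand becomes 7/(r^2 + 1), so

    ∬_D (7/(x^2 + y^2 + 1)) dA = ∫_{0}^{π} ∫_{0}^{3} (7/(r^2 + 1)) · r dr dθ.

Inner integral (in r): ∫_{0}^{3} (7/(r^2 + 1)) · r dr = 7log(10)/2.

Outer integral (in θ): ∫_{0}^{π} (7log(10)/2) dθ = 7π log(10)/2.

Therefore ∬_D (7/(x^2 + y^2 + 1)) dA = 7π log(10)/2.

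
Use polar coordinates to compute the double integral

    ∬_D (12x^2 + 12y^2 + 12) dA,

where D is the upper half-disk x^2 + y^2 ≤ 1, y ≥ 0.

The region D is 0 ≤ r ≤ 1, 0 ≤ θ ≤ π in polar coordinates, where x = r cos(θ), y = r sin(θ), and dA = r dr dθ.

Under the substitution, the integrand becomes 12r^2 + 12, so

    ∬_D (12x^2 + 12y^2 + 12) dA = ∫_{0}^{π} ∫_{0}^{1} (12r^2 + 12) · r dr dθ.

Inner integral (in r): ∫_{0}^{1} (12r^2 + 12) · r dr = 9.

Outer integral (in θ): ∫_{0}^{π} (9) dθ = 9π.

Therefore ∬_D (12x^2 + 12y^2 + 12) dA = 9π.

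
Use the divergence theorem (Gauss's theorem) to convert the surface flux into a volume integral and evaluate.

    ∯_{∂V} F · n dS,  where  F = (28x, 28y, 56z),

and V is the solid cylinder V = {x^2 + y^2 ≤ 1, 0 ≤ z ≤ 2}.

By the divergence theorem,

    ∯_{∂V} F · n dS = ∭_V (∇ · F) dV.

Compute the divergence:
    ∇ · F = ∂F_x/∂x + ∂F_y/∂y + ∂F_z/∂z = 28 + 28 + 56 = 112.

In cylindrical coordinates, x = r cos(θ), y = r sin(θ), z = z, dV = r dr dθ dz, with 0 ≤ r ≤ 1, 0 ≤ θ ≤ 2π, 0 ≤ z ≤ 2.

The integrand, after substitution and multiplying by the volume element, becomes (112) · r, so

    ∭_V (∇·F) dV = ∫_0^{2π} ∫_0^{1} ∫_0^{2} (112) · r dz dr dθ.

Inner (z from 0 to 2): 224r.
Middle (r from 0 to 1): 112.
Outer (θ from 0 to 2π): 224π.

Therefore ∯_{∂V} F · n dS = 224π.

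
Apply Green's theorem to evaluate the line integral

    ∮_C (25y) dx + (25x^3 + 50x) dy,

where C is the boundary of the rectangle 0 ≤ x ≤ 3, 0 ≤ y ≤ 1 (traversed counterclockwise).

Green's theorem converts the closed line integral into a double integral over the enclosed region D:

    ∮_C P dx + Q dy = ∬_D (∂Q/∂x - ∂P/∂y) dA.

Here P = 25y, Q = 25x^3 + 50x, so

    ∂Q/∂x = 75x^2 + 50,    ∂P/∂y = 25,
    ∂Q/∂x - ∂P/∂y = 75x^2 + 25.

D is the region 0 ≤ x ≤ 3, 0 ≤ y ≤ 1. Evaluating the double integral:

    ∬_D (75x^2 + 25) dA = ∫_0^{3} ∫_0^{1} (75x^2 + 25) dy dx.

Inner (y from 0 to 1): 75x^2 + 25.
Outer (x from 0 to 3): 750.

Therefore ∮_C P dx + Q dy = 750.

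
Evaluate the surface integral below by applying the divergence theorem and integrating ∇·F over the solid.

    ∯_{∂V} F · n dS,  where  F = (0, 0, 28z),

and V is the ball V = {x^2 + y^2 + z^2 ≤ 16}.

By the divergence theorem,

    ∯_{∂V} F · n dS = ∭_V (∇ · F) dV.

Compute the divergence:
    ∇ · F = ∂F_x/∂x + ∂F_y/∂y + ∂F_z/∂z = 0 + 0 + 28 = 28.

In spherical coordinates, x = ρ sin(φ) cos(θ), y = ρ sin(φ) sin(θ), z = ρ cos(φ), dV = ρ^2 sin(φ) dρ dφ dθ, with 0 ≤ ρ ≤ 4, 0 ≤ φ ≤ π, 0 ≤ θ ≤ 2π.

The integrand, after substitution and multiplying by the volume element, becomes (28) · ρ^2 sin(φ), so

    ∭_V (∇·F) dV = ∫_0^{2π} ∫_0^{π} ∫_0^{4} (28) · ρ^2 sin(φ) dρ dφ dθ.

Inner (ρ from 0 to 4): 1792sin(φ)/3.
Middle (φ from 0 to π): 3584/3.
Outer (θ from 0 to 2π): 7168π/3.

Therefore ∯_{∂V} F · n dS = 7168π/3.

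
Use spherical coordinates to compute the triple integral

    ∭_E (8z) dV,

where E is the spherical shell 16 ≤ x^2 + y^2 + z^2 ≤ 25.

In spherical coordinates, x = ρ sin(φ) cos(θ), y = ρ sin(φ) sin(θ), z = ρ cos(φ), and dV = ρ^2 sin(φ) dρ dφ dθ.

The integrand becomes 8ρ cos(φ), so

    ∭_E (8z) dV = ∫_{0}^{2π} ∫_{0}^{π} ∫_{4}^{5} (8ρ cos(φ)) · ρ^2 sin(φ) dρ dφ dθ.

Inner (ρ): 369sin(2φ).
Middle (φ): 0.
Outer (θ): 0.

Therefore the triple integral equals 0.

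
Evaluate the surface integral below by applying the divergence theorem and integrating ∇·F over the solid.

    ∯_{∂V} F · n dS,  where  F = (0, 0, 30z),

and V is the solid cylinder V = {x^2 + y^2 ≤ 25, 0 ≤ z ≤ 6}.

By the divergence theorem,

    ∯_{∂V} F · n dS = ∭_V (∇ · F) dV.

Compute the divergence:
    ∇ · F = ∂F_x/∂x + ∂F_y/∂y + ∂F_z/∂z = 0 + 0 + 30 = 30.

In cylindrical coordinates, x = r cos(θ), y = r sin(θ), z = z, dV = r dr dθ dz, with 0 ≤ r ≤ 5, 0 ≤ θ ≤ 2π, 0 ≤ z ≤ 6.

The integrand, after substitution and multiplying by the volume element, becomes (30) · r, so

    ∭_V (∇·F) dV = ∫_0^{2π} ∫_0^{5} ∫_0^{6} (30) · r dz dr dθ.

Inner (z from 0 to 6): 180r.
Middle (r from 0 to 5): 2250.
Outer (θ from 0 to 2π): 4500π.

Therefore ∯_{∂V} F · n dS = 4500π.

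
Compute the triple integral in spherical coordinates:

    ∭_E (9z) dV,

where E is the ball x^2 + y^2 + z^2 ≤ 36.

In spherical coordinates, x = ρ sin(φ) cos(θ), y = ρ sin(φ) sin(θ), z = ρ cos(φ), and dV = ρ^2 sin(φ) dρ dφ dθ.

The integrand becomes 9ρ cos(φ), so

    ∭_E (9z) dV = ∫_{0}^{2π} ∫_{0}^{π} ∫_{0}^{6} (9ρ cos(φ)) · ρ^2 sin(φ) dρ dφ dθ.

Inner (ρ): 1458sin(2φ).
Middle (φ): 0.
Outer (θ): 0.

Therefore the triple integral equals 0.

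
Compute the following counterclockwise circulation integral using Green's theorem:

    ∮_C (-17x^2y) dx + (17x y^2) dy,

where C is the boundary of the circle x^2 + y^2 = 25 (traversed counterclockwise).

Green's theorem converts the closed line integral into a double integral over the enclosed region D:

    ∮_C P dx + Q dy = ∬_D (∂Q/∂x - ∂P/∂y) dA.

Here P = -17x^2y, Q = 17x y^2, so

    ∂Q/∂x = 17y^2,    ∂P/∂y = -17x^2,
    ∂Q/∂x - ∂P/∂y = 17x^2 + 17y^2.

D is the region x^2 + y^2 ≤ 25. Evaluating the double integral:

In polar coordinates (x = r cos θ, y = r sin θ, dA = r dr dθ) the integrand becomes 17r^2, so

    ∬_D (17x^2 + 17y^2) dA = ∫_0^{2π} ∫_0^{5} (17r^2) · r dr dθ.

Inner (r from 0 to 5): 10625/4.
Outer (θ from 0 to 2π): 10625π/2.

Therefore ∮_C P dx + Q dy = 10625π/2.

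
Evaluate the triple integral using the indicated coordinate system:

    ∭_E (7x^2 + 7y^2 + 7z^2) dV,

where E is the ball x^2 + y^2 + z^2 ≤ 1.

In spherical coordinates, x = ρ sin(φ) cos(θ), y = ρ sin(φ) sin(θ), z = ρ cos(φ), and dV = ρ^2 sin(φ) dρ dφ dθ.

The integrand becomes 7ρ^2, so

    ∭_E (7x^2 + 7y^2 + 7z^2) dV = ∫_{0}^{2π} ∫_{0}^{π} ∫_{0}^{1} (7ρ^2) · ρ^2 sin(φ) dρ dφ dθ.

Inner (ρ): 7sin(φ)/5.
Middle (φ): 14/5.
Outer (θ): 28π/5.

Therefore the triple integral equals 28π/5.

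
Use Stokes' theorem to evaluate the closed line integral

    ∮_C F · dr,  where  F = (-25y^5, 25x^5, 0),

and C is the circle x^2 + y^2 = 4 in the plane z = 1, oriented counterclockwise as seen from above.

Let S be the flat disk x^2 + y^2 ≤ 4 in the plane z = 1, with upward unit normal n̂ = ẑ. By Stokes' theorem,

    ∮_C F · dr = ∬_S (∇ × F) · n̂ dS = ∬_D (curl F)_z dA,

where D is the disk x^2 + y^2 ≤ 4.

Compute the curl of F = (-25y^5, 25x^5, 0):
    (∇ × F)_x = ∂F_z/∂y - ∂F_y/∂z = 0,
    (∇ × F)_y = ∂F_x/∂z - ∂F_z/∂x = 0,
    (∇ × F)_z = ∂F_y/∂x - ∂F_x/∂y = 125x^4 + 125y^4.

On z = 1, (curl F)_z = 125x^4 + 125y^4.

Convert to polar (x = r cos θ, y = r sin θ, dA = r dr dθ); the integrand becomes 125r^4(sin(θ)^4 + cos(θ)^4), so

    ∬_D (curl F)_z dA = ∫_0^{2π} ∫_0^{2} (125r^4(sin(θ)^4 + cos(θ)^4)) · r dr dθ.

Inner (r from 0 to 2): 4000sin(θ)^4/3 + 4000cos(θ)^4/3.
Outer (θ from 0 to 2π): 2000π.

Therefore ∮_C F · dr = 2000π.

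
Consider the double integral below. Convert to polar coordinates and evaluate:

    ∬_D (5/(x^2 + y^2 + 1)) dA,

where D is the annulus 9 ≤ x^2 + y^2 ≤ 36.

The region D is 3 ≤ r ≤ 6, 0 ≤ θ ≤ 2π in polar coordinates, where x = r cos(θ), y = r sin(θ), and dA = r dr dθ.

Under the substitution, the integrand becomes 5/(r^2 + 1), so

    ∬_D (5/(x^2 + y^2 + 1)) dA = ∫_{0}^{2π} ∫_{3}^{6} (5/(r^2 + 1)) · r dr dθ.

Inner integral (in r): ∫_{3}^{6} (5/(r^2 + 1)) · r dr = log(1369sqrt(370)/1000).

Outer integral (in θ): ∫_{0}^{2π} (log(1369sqrt(370)/1000)) dθ = log((1369sqrt(370)/1000)^(2π)).

Therefore ∬_D (5/(x^2 + y^2 + 1)) dA = log((1369sqrt(370)/1000)^(2π)).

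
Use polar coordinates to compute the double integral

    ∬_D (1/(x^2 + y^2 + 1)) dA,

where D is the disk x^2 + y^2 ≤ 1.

The region D is 0 ≤ r ≤ 1, 0 ≤ θ ≤ 2π in polar coordinates, where x = r cos(θ), y = r sin(θ), and dA = r dr dθ.

Under the substitution, the integrand becomes 1/(r^2 + 1), so

    ∬_D (1/(x^2 + y^2 + 1)) dA = ∫_{0}^{2π} ∫_{0}^{1} (1/(r^2 + 1)) · r dr dθ.

Inner integral (in r): ∫_{0}^{1} (1/(r^2 + 1)) · r dr = log(2)/2.

Outer integral (in θ): ∫_{0}^{2π} (log(2)/2) dθ = π log(2).

Therefore ∬_D (1/(x^2 + y^2 + 1)) dA = π log(2).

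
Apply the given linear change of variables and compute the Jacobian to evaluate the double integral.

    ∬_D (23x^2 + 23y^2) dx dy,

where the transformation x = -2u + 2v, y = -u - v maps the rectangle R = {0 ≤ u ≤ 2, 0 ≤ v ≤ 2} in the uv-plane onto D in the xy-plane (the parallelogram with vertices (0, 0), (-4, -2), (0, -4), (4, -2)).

Compute the Jacobian determinant of (x, y) with respect to (u, v):

    ∂(x,y)/∂(u,v) = | -2  2 | = (-2)(-1) - (2)(-1) = 4.
                   | -1  -1 |

Its absolute value is |J| = 4 (the area scaling factor).

Substituting x = -2u + 2v, y = -u - v into the integrand,

    23x^2 + 23y^2 → 115u^2 - 138u v + 115v^2,

so the integral becomes

    ∬_R (115u^2 - 138u v + 115v^2) · |J| du dv = ∫_0^2 ∫_0^2 (460u^2 - 552u v + 460v^2) dv du.

Inner (v): 920u^2 - 1104u + 3680/3.
Outer (u): 8096/3.

Therefore ∬_D (23x^2 + 23y^2) dx dy = 8096/3.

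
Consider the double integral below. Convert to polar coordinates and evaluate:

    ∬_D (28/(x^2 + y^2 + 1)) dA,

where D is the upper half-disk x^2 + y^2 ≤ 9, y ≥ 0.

The region D is 0 ≤ r ≤ 3, 0 ≤ θ ≤ π in polar coordinates, where x = r cos(θ), y = r sin(θ), and dA = r dr dθ.

Under the substitution, the integrand becomes 28/(r^2 + 1), so

    ∬_D (28/(x^2 + y^2 + 1)) dA = ∫_{0}^{π} ∫_{0}^{3} (28/(r^2 + 1)) · r dr dθ.

Inner integral (in r): ∫_{0}^{3} (28/(r^2 + 1)) · r dr = log(100000000000000).

Outer integral (in θ): ∫_{0}^{π} (log(100000000000000)) dθ = log(100000000000000^π).

Therefore ∬_D (28/(x^2 + y^2 + 1)) dA = log(100000000000000^π).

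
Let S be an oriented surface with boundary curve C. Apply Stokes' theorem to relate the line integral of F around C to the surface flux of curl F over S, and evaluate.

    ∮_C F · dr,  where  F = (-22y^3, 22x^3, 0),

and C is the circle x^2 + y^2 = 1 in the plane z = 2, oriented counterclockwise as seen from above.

Let S be the flat disk x^2 + y^2 ≤ 1 in the plane z = 2, with upward unit normal n̂ = ẑ. By Stokes' theorem,

    ∮_C F · dr = ∬_S (∇ × F) · n̂ dS = ∬_D (curl F)_z dA,

where D is the disk x^2 + y^2 ≤ 1.

Compute the curl of F = (-22y^3, 22x^3, 0):
    (∇ × F)_x = ∂F_z/∂y - ∂F_y/∂z = 0,
    (∇ × F)_y = ∂F_x/∂z - ∂F_z/∂x = 0,
    (∇ × F)_z = ∂F_y/∂x - ∂F_x/∂y = 66x^2 + 66y^2.

On z = 2, (curl F)_z = 66x^2 + 66y^2.

Convert to polar (x = r cos θ, y = r sin θ, dA = r dr dθ); the integrand becomes 66r^2, so

    ∬_D (curl F)_z dA = ∫_0^{2π} ∫_0^{1} (66r^2) · r dr dθ.

Inner (r from 0 to 1): 33/2.
Outer (θ from 0 to 2π): 33π.

Therefore ∮_C F · dr = 33π.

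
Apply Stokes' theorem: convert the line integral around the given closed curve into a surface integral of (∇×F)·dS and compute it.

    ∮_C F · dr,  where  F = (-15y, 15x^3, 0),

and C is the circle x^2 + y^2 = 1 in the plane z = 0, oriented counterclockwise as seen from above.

Let S be the flat disk x^2 + y^2 ≤ 1 in the plane z = 0, with upward unit normal n̂ = ẑ. By Stokes' theorem,

    ∮_C F · dr = ∬_S (∇ × F) · n̂ dS = ∬_D (curl F)_z dA,

where D is the disk x^2 + y^2 ≤ 1.

Compute the curl of F = (-15y, 15x^3, 0):
    (∇ × F)_x = ∂F_z/∂y - ∂F_y/∂z = 0,
    (∇ × F)_y = ∂F_x/∂z - ∂F_z/∂x = 0,
    (∇ × F)_z = ∂F_y/∂x - ∂F_x/∂y = 45x^2 + 15.

On z = 0, (curl F)_z = 45x^2 + 15.

Convert to polar (x = r cos θ, y = r sin θ, dA = r dr dθ); the integrand becomes 45r^2cos(θ)^2 + 15, so

    ∬_D (curl F)_z dA = ∫_0^{2π} ∫_0^{1} (45r^2cos(θ)^2 + 15) · r dr dθ.

Inner (r from 0 to 1): 45cos(θ)^2/4 + 15/2.
Outer (θ from 0 to 2π): 105π/4.

Therefore ∮_C F · dr = 105π/4.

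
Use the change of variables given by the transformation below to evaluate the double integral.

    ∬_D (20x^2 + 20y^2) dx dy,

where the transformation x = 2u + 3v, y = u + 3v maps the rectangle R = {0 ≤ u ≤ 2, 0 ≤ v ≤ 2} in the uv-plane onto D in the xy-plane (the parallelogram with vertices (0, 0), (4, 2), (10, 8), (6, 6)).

Compute the Jacobian determinant of (x, y) with respect to (u, v):

    ∂(x,y)/∂(u,v) = | 2  3 | = (2)(3) - (3)(1) = 3.
                   | 1  3 |

Its absolute value is |J| = 3 (the area scaling factor).

Substituting x = 2u + 3v, y = u + 3v into the integrand,

    20x^2 + 20y^2 → 100u^2 + 360u v + 360v^2,

so the integral becomes

    ∬_R (100u^2 + 360u v + 360v^2) · |J| du dv = ∫_0^2 ∫_0^2 (300u^2 + 1080u v + 1080v^2) dv du.

Inner (v): 600u^2 + 2160u + 2880.
Outer (u): 11680.

Therefore ∬_D (20x^2 + 20y^2) dx dy = 11680.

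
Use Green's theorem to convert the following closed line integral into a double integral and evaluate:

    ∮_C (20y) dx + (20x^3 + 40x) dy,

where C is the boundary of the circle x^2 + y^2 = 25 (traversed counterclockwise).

Green's theorem converts the closed line integral into a double integral over the enclosed region D:

    ∮_C P dx + Q dy = ∬_D (∂Q/∂x - ∂P/∂y) dA.

Here P = 20y, Q = 20x^3 + 40x, so

    ∂Q/∂x = 60x^2 + 40,    ∂P/∂y = 20,
    ∂Q/∂x - ∂P/∂y = 60x^2 + 20.

D is the region x^2 + y^2 ≤ 25. Evaluating the double integral:

In polar coordinates (x = r cos θ, y = r sin θ, dA = r dr dθ) the integrand becomes 60r^2cos(θ)^2 + 20, so

    ∬_D (60x^2 + 20) dA = ∫_0^{2π} ∫_0^{5} (60r^2cos(θ)^2 + 20) · r dr dθ.

Inner (r from 0 to 5): 9375cos(θ)^2 + 250.
Outer (θ from 0 to 2π): 9875π.

Therefore ∮_C P dx + Q dy = 9875π.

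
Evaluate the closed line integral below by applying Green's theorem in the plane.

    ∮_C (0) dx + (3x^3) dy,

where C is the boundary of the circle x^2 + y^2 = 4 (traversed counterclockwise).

Green's theorem converts the closed line integral into a double integral over the enclosed region D:

    ∮_C P dx + Q dy = ∬_D (∂Q/∂x - ∂P/∂y) dA.

Here P = 0, Q = 3x^3, so

    ∂Q/∂x = 9x^2,    ∂P/∂y = 0,
    ∂Q/∂x - ∂P/∂y = 9x^2.

D is the region x^2 + y^2 ≤ 4. Evaluating the double integral:

In polar coordinates (x = r cos θ, y = r sin θ, dA = r dr dθ) the integrand becomes 9r^2cos(θ)^2, so

    ∬_D (9x^2) dA = ∫_0^{2π} ∫_0^{2} (9r^2cos(θ)^2) · r dr dθ.

Inner (r from 0 to 2): 36cos(θ)^2.
Outer (θ from 0 to 2π): 36π.

Therefore ∮_C P dx + Q dy = 36π.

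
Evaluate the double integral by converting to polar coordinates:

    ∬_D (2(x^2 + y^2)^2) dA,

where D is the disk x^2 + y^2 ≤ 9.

The region D is 0 ≤ r ≤ 3, 0 ≤ θ ≤ 2π in polar coordinates, where x = r cos(θ), y = r sin(θ), and dA = r dr dθ.

Under the substitution, the integrand becomes 2r^4, so

    ∬_D (2(x^2 + y^2)^2) dA = ∫_{0}^{2π} ∫_{0}^{3} (2r^4) · r dr dθ.

Inner integral (in r): ∫_{0}^{3} (2r^4) · r dr = 243.

Outer integral (in θ): ∫_{0}^{2π} (243) dθ = 486π.

Therefore ∬_D (2(x^2 + y^2)^2) dA = 486π.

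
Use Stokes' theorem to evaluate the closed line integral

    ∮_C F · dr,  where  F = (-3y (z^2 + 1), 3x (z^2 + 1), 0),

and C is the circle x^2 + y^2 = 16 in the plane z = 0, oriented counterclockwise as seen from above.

Let S be the flat disk x^2 + y^2 ≤ 16 in the plane z = 0, with upward unit normal n̂ = ẑ. By Stokes' theorem,

    ∮_C F · dr = ∬_S (∇ × F) · n̂ dS = ∬_D (curl F)_z dA,

where D is the disk x^2 + y^2 ≤ 16.

Compute the curl of F = (-3y (z^2 + 1), 3x (z^2 + 1), 0):
    (∇ × F)_x = ∂F_z/∂y - ∂F_y/∂z = -6x z,
    (∇ × F)_y = ∂F_x/∂z - ∂F_z/∂x = -6y z,
    (∇ × F)_z = ∂F_y/∂x - ∂F_x/∂y = 6z^2 + 6.

On z = 0, (curl F)_z = 6.

Convert to polar (x = r cos θ, y = r sin θ, dA = r dr dθ); the integrand becomes 6, so

    ∬_D (curl F)_z dA = ∫_0^{2π} ∫_0^{4} (6) · r dr dθ.

Inner (r from 0 to 4): 48.
Outer (θ from 0 to 2π): 96π.

Therefore ∮_C F · dr = 96π.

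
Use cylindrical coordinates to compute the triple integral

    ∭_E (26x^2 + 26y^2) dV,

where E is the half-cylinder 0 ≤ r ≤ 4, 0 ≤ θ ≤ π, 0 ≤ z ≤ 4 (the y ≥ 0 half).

In cylindrical coordinates, x = r cos(θ), y = r sin(θ), z = z, and dV = r dr dθ dz.

The integrand becomes 26r^2, so

    ∭_E (26x^2 + 26y^2) dV = ∫_{0}^{π} ∫_{0}^{4} ∫_{0}^{4} (26r^2) · r dz dr dθ.

Inner (z): 104r^3.
Middle (r from 0 to 4): 6656.
Outer (θ): 6656π.

Therefore the triple integral equals 6656π.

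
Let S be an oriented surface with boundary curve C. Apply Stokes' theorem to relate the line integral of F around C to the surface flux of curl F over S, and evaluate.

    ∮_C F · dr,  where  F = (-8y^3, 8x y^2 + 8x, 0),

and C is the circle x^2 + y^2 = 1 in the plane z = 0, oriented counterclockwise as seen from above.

Let S be the flat disk x^2 + y^2 ≤ 1 in the plane z = 0, with upward unit normal n̂ = ẑ. By Stokes' theorem,

    ∮_C F · dr = ∬_S (∇ × F) · n̂ dS = ∬_D (curl F)_z dA,

where D is the disk x^2 + y^2 ≤ 1.

Compute the curl of F = (-8y^3, 8x y^2 + 8x, 0):
    (∇ × F)_x = ∂F_z/∂y - ∂F_y/∂z = 0,
    (∇ × F)_y = ∂F_x/∂z - ∂F_z/∂x = 0,
    (∇ × F)_z = ∂F_y/∂x - ∂F_x/∂y = 32y^2 + 8.

On z = 0, (curl F)_z = 32y^2 + 8.

Convert to polar (x = r cos θ, y = r sin θ, dA = r dr dθ); the integrand becomes 32r^2sin(θ)^2 + 8, so

    ∬_D (curl F)_z dA = ∫_0^{2π} ∫_0^{1} (32r^2sin(θ)^2 + 8) · r dr dθ.

Inner (r from 0 to 1): 8 - 4cos(2θ).
Outer (θ from 0 to 2π): 16π.

Therefore ∮_C F · dr = 16π.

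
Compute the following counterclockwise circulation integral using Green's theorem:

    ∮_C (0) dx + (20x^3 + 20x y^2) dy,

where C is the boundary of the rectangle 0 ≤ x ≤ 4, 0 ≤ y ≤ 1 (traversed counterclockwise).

Green's theorem converts the closed line integral into a double integral over the enclosed region D:

    ∮_C P dx + Q dy = ∬_D (∂Q/∂x - ∂P/∂y) dA.

Here P = 0, Q = 20x^3 + 20x y^2, so

    ∂Q/∂x = 60x^2 + 20y^2,    ∂P/∂y = 0,
    ∂Q/∂x - ∂P/∂y = 60x^2 + 20y^2.

D is the region 0 ≤ x ≤ 4, 0 ≤ y ≤ 1. Evaluating the double integral:

    ∬_D (60x^2 + 20y^2) dA = ∫_0^{4} ∫_0^{1} (60x^2 + 20y^2) dy dx.

Inner (y from 0 to 1): 60x^2 + 20/3.
Outer (x from 0 to 4): 3920/3.

Therefore ∮_C P dx + Q dy = 3920/3.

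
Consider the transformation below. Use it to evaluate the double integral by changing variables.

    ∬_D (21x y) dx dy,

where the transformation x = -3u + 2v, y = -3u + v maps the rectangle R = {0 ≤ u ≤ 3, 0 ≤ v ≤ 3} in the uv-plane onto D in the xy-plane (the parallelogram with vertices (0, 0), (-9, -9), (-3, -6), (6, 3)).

Compute the Jacobian determinant of (x, y) with respect to (u, v):

    ∂(x,y)/∂(u,v) = | -3  2 | = (-3)(1) - (2)(-3) = 3.
                   | -3  1 |

Its absolute value is |J| = 3 (the area scaling factor).

Substituting x = -3u + 2v, y = -3u + v into the integrand,

    21x y → 189u^2 - 189u v + 42v^2,

so the integral becomes

    ∬_R (189u^2 - 189u v + 42v^2) · |J| du dv = ∫_0^3 ∫_0^3 (567u^2 - 567u v + 126v^2) dv du.

Inner (v): 1701u^2 - 5103u/2 + 1134.
Outer (u): 28917/4.

Therefore ∬_D (21x y) dx dy = 28917/4.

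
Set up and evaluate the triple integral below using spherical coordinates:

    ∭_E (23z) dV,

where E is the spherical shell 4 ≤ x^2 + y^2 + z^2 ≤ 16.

In spherical coordinates, x = ρ sin(φ) cos(θ), y = ρ sin(φ) sin(θ), z = ρ cos(φ), and dV = ρ^2 sin(φ) dρ dφ dθ.

The integrand becomes 23ρ cos(φ), so

    ∭_E (23z) dV = ∫_{0}^{2π} ∫_{0}^{π} ∫_{2}^{4} (23ρ cos(φ)) · ρ^2 sin(φ) dρ dφ dθ.

Inner (ρ): 690sin(2φ).
Middle (φ): 0.
Outer (θ): 0.

Therefore the triple integral equals 0.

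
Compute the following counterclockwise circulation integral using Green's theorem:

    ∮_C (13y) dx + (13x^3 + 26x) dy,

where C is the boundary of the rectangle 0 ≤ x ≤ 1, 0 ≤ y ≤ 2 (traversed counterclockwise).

Green's theorem converts the closed line integral into a double integral over the enclosed region D:

    ∮_C P dx + Q dy = ∬_D (∂Q/∂x - ∂P/∂y) dA.

Here P = 13y, Q = 13x^3 + 26x, so

    ∂Q/∂x = 39x^2 + 26,    ∂P/∂y = 13,
    ∂Q/∂x - ∂P/∂y = 39x^2 + 13.

D is the region 0 ≤ x ≤ 1, 0 ≤ y ≤ 2. Evaluating the double integral:

    ∬_D (39x^2 + 13) dA = ∫_0^{1} ∫_0^{2} (39x^2 + 13) dy dx.

Inner (y from 0 to 2): 78x^2 + 26.
Outer (x from 0 to 1): 52.

Therefore ∮_C P dx + Q dy = 52.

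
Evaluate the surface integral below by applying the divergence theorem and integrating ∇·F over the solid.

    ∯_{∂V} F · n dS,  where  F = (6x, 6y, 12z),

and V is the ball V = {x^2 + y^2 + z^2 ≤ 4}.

By the divergence theorem,

    ∯_{∂V} F · n dS = ∭_V (∇ · F) dV.

Compute the divergence:
    ∇ · F = ∂F_x/∂x + ∂F_y/∂y + ∂F_z/∂z = 6 + 6 + 12 = 24.

In spherical coordinates, x = ρ sin(φ) cos(θ), y = ρ sin(φ) sin(θ), z = ρ cos(φ), dV = ρ^2 sin(φ) dρ dφ dθ, with 0 ≤ ρ ≤ 2, 0 ≤ φ ≤ π, 0 ≤ θ ≤ 2π.

The integrand, after substitution and multiplying by the volume element, becomes (24) · ρ^2 sin(φ), so

    ∭_V (∇·F) dV = ∫_0^{2π} ∫_0^{π} ∫_0^{2} (24) · ρ^2 sin(φ) dρ dφ dθ.

Inner (ρ from 0 to 2): 64sin(φ).
Middle (φ from 0 to π): 128.
Outer (θ from 0 to 2π): 256π.

Therefore ∯_{∂V} F · n dS = 256π.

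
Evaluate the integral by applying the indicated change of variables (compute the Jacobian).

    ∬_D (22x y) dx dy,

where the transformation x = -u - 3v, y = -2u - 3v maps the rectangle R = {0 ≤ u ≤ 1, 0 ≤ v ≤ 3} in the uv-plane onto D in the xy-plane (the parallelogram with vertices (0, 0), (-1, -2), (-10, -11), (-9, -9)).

Compute the Jacobian determinant of (x, y) with respect to (u, v):

    ∂(x,y)/∂(u,v) = | -1  -3 | = (-1)(-3) - (-3)(-2) = -3.
                   | -2  -3 |

Its absolute value is |J| = 3 (the area scaling factor).

Substituting x = -u - 3v, y = -2u - 3v into the integrand,

    22x y → 44u^2 + 198u v + 198v^2,

so the integral becomes

    ∬_R (44u^2 + 198u v + 198v^2) · |J| du dv = ∫_0^1 ∫_0^3 (132u^2 + 594u v + 594v^2) dv du.

Inner (v): 396u^2 + 2673u + 5346.
Outer (u): 13629/2.

Therefore ∬_D (22x y) dx dy = 13629/2.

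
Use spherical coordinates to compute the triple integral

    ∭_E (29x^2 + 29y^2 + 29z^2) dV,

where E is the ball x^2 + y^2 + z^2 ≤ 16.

In spherical coordinates, x = ρ sin(φ) cos(θ), y = ρ sin(φ) sin(θ), z = ρ cos(φ), and dV = ρ^2 sin(φ) dρ dφ dθ.

The integrand becomes 29ρ^2, so

    ∭_E (29x^2 + 29y^2 + 29z^2) dV = ∫_{0}^{2π} ∫_{0}^{π} ∫_{0}^{4} (29ρ^2) · ρ^2 sin(φ) dρ dφ dθ.

Inner (ρ): 29696sin(φ)/5.
Middle (φ): 59392/5.
Outer (θ): 118784π/5.

Therefore the triple integral equals 118784π/5.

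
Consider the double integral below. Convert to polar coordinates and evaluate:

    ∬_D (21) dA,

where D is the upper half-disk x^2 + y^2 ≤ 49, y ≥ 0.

The region D is 0 ≤ r ≤ 7, 0 ≤ θ ≤ π in polar coordinates, where x = r cos(θ), y = r sin(θ), and dA = r dr dθ.

Under the substitution, the integrand becomes 21, so

    ∬_D (21) dA = ∫_{0}^{π} ∫_{0}^{7} (21) · r dr dθ.

Inner integral (in r): ∫_{0}^{7} (21) · r dr = 1029/2.

Outer integral (in θ): ∫_{0}^{π} (1029/2) dθ = 1029π/2.

Therefore ∬_D (21) dA = 1029π/2.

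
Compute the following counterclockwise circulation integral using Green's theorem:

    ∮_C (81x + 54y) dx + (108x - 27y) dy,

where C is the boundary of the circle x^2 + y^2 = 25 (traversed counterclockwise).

Green's theorem converts the closed line integral into a double integral over the enclosed region D:

    ∮_C P dx + Q dy = ∬_D (∂Q/∂x - ∂P/∂y) dA.

Here P = 81x + 54y, Q = 108x - 27y, so

    ∂Q/∂x = 108,    ∂P/∂y = 54,
    ∂Q/∂x - ∂P/∂y = 54.

D is the region x^2 + y^2 ≤ 25. Evaluating the double integral:

In polar coordinates (x = r cos θ, y = r sin θ, dA = r dr dθ) the integrand becomes 54, so

    ∬_D (54) dA = ∫_0^{2π} ∫_0^{5} (54) · r dr dθ.

Inner (r from 0 to 5): 675.
Outer (θ from 0 to 2π): 1350π.

Therefore ∮_C P dx + Q dy = 1350π.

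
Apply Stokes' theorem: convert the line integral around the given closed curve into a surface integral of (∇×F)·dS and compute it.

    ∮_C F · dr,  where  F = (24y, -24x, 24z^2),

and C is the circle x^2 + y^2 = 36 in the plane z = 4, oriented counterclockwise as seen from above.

Let S be the flat disk x^2 + y^2 ≤ 36 in the plane z = 4, with upward unit normal n̂ = ẑ. By Stokes' theorem,

    ∮_C F · dr = ∬_S (∇ × F) · n̂ dS = ∬_D (curl F)_z dA,

where D is the disk x^2 + y^2 ≤ 36.

Compute the curl of F = (24y, -24x, 24z^2):
    (∇ × F)_x = ∂F_z/∂y - ∂F_y/∂z = 0,
    (∇ × F)_y = ∂F_x/∂z - ∂F_z/∂x = 0,
    (∇ × F)_z = ∂F_y/∂x - ∂F_x/∂y = -48.

On z = 4, (curl F)_z = -48.

Convert to polar (x = r cos θ, y = r sin θ, dA = r dr dθ); the integrand becomes -48, so

    ∬_D (curl F)_z dA = ∫_0^{2π} ∫_0^{6} (-48) · r dr dθ.

Inner (r from 0 to 6): -864.
Outer (θ from 0 to 2π): -1728π.

Therefore ∮_C F · dr = -1728π.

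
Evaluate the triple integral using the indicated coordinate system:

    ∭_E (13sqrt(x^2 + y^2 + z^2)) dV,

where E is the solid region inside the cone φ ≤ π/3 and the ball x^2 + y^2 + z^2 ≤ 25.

In spherical coordinates, x = ρ sin(φ) cos(θ), y = ρ sin(φ) sin(θ), z = ρ cos(φ), and dV = ρ^2 sin(φ) dρ dφ dθ.

The integrand becomes 13ρ, so

    ∭_E (13sqrt(x^2 + y^2 + z^2)) dV = ∫_{0}^{2π} ∫_{0}^{π/3} ∫_{0}^{5} (13ρ) · ρ^2 sin(φ) dρ dφ dθ.

Inner (ρ): 8125sin(φ)/4.
Middle (φ): 8125/8.
Outer (θ): 8125π/4.

Therefore the triple integral equals 8125π/4.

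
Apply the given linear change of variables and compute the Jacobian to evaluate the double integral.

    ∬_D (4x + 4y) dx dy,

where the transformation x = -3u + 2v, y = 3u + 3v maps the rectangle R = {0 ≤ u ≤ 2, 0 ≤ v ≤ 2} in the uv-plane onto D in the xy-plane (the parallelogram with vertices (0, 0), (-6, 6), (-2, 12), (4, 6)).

Compute the Jacobian determinant of (x, y) with respect to (u, v):

    ∂(x,y)/∂(u,v) = | -3  2 | = (-3)(3) - (2)(3) = -15.
                   | 3  3 |

Its absolute value is |J| = 15 (the area scaling factor).

Substituting x = -3u + 2v, y = 3u + 3v into the integrand,

    4x + 4y → 20v,

so the integral becomes

    ∬_R (20v) · |J| du dv = ∫_0^2 ∫_0^2 (300v) dv du.

Inner (v): 600.
Outer (u): 1200.

Therefore ∬_D (4x + 4y) dx dy = 1200.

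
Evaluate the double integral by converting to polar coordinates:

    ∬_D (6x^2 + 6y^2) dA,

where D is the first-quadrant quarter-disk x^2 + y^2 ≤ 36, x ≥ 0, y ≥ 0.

The region D is 0 ≤ r ≤ 6, 0 ≤ θ ≤ π/2 in polar coordinates, where x = r cos(θ), y = r sin(θ), and dA = r dr dθ.

Under the substitution, the integrand becomes 6r^2, so

    ∬_D (6x^2 + 6y^2) dA = ∫_{0}^{π/2} ∫_{0}^{6} (6r^2) · r dr dθ.

Inner integral (in r): ∫_{0}^{6} (6r^2) · r dr = 1944.

Outer integral (in θ): ∫_{0}^{π/2} (1944) dθ = 972π.

Therefore ∬_D (6x^2 + 6y^2) dA = 972π.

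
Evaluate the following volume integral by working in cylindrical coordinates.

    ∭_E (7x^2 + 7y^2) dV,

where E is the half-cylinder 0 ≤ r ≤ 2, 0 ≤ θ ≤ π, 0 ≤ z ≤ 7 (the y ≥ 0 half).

In cylindrical coordinates, x = r cos(θ), y = r sin(θ), z = z, and dV = r dr dθ dz.

The integrand becomes 7r^2, so

    ∭_E (7x^2 + 7y^2) dV = ∫_{0}^{π} ∫_{0}^{2} ∫_{0}^{7} (7r^2) · r dz dr dθ.

Inner (z): 49r^3.
Middle (r from 0 to 2): 196.
Outer (θ): 196π.

Therefore the triple integral equals 196π.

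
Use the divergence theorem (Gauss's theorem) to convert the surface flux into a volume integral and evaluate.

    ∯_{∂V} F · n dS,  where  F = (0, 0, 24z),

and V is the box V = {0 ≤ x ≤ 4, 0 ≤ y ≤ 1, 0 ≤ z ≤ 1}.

By the divergence theorem,

    ∯_{∂V} F · n dS = ∭_V (∇ · F) dV.

Compute the divergence:
    ∇ · F = ∂F_x/∂x + ∂F_y/∂y + ∂F_z/∂z = 0 + 0 + 24 = 24.

V is a rectangular box, so dV = dx dy dz with 0 ≤ x ≤ 4, 0 ≤ y ≤ 1, 0 ≤ z ≤ 1.

Integrate (24) over V as an iterated integral:

    ∭_V (∇·F) dV = ∫_0^{4} ∫_0^{1} ∫_0^{1} (24) dz dy dx.

Inner (z from 0 to 1): 24.
Middle (y from 0 to 1): 24.
Outer (x from 0 to 4): 96.

Therefore ∯_{∂V} F · n dS = 96.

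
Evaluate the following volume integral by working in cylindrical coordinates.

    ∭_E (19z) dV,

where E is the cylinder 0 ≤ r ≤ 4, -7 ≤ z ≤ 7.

In cylindrical coordinates, x = r cos(θ), y = r sin(θ), z = z, and dV = r dr dθ dz.

The integrand becomes 19z, so

    ∭_E (19z) dV = ∫_{0}^{2π} ∫_{0}^{4} ∫_{-7}^{7} (19z) · r dz dr dθ.

Inner (z): 0.
Middle (r from 0 to 4): 0.
Outer (θ): 0.

Therefore the triple integral equals 0.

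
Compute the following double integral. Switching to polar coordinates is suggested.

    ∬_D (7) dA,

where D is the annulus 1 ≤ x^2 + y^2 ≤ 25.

The region D is 1 ≤ r ≤ 5, 0 ≤ θ ≤ 2π in polar coordinates, where x = r cos(θ), y = r sin(θ), and dA = r dr dθ.

Under the substitution, the integrand becomes 7, so

    ∬_D (7) dA = ∫_{0}^{2π} ∫_{1}^{5} (7) · r dr dθ.

Inner integral (in r): ∫_{1}^{5} (7) · r dr = 84.

Outer integral (in θ): ∫_{0}^{2π} (84) dθ = 168π.

Therefore ∬_D (7) dA = 168π.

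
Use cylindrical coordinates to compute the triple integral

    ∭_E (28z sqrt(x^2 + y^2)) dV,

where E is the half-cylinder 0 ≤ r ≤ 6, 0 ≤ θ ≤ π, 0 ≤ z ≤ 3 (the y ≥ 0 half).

In cylindrical coordinates, x = r cos(θ), y = r sin(θ), z = z, and dV = r dr dθ dz.

The integrand becomes 28r z, so

    ∭_E (28z sqrt(x^2 + y^2)) dV = ∫_{0}^{π} ∫_{0}^{6} ∫_{0}^{3} (28r z) · r dz dr dθ.

Inner (z): 126r^2.
Middle (r from 0 to 6): 9072.
Outer (θ): 9072π.

Therefore the triple integral equals 9072π.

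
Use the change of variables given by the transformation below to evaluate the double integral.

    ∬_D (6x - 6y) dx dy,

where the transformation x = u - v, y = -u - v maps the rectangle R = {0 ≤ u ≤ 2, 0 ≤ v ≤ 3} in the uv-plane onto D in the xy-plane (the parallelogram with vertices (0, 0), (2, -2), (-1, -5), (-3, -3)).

Compute the Jacobian determinant of (x, y) with respect to (u, v):

    ∂(x,y)/∂(u,v) = | 1  -1 | = (1)(-1) - (-1)(-1) = -2.
                   | -1  -1 |

Its absolute value is |J| = 2 (the area scaling factor).

Substituting x = u - v, y = -u - v into the integrand,

    6x - 6y → 12u,

so the integral becomes

    ∬_R (12u) · |J| du dv = ∫_0^2 ∫_0^3 (24u) dv du.

Inner (v): 72u.
Outer (u): 144.

Therefore ∬_D (6x - 6y) dx dy = 144.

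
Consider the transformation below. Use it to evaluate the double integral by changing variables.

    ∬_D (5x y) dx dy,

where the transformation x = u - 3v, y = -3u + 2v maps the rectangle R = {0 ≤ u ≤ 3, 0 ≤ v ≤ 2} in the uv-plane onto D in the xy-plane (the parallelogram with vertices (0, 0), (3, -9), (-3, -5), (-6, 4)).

Compute the Jacobian determinant of (x, y) with respect to (u, v):

    ∂(x,y)/∂(u,v) = | 1  -3 | = (1)(2) - (-3)(-3) = -7.
                   | -3  2 |

Its absolute value is |J| = 7 (the area scaling factor).

Substituting x = u - 3v, y = -3u + 2v into the integrand,

    5x y → -15u^2 + 55u v - 30v^2,

so the integral becomes

    ∬_R (-15u^2 + 55u v - 30v^2) · |J| du dv = ∫_0^3 ∫_0^2 (-105u^2 + 385u v - 210v^2) dv du.

Inner (v): -210u^2 + 770u - 560.
Outer (u): -105.

Therefore ∬_D (5x y) dx dy = -105.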